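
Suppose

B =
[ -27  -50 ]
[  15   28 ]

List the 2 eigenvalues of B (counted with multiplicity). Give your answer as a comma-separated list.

-2, 3

det(B - rI) = (-27 - r)(28 - r) - (-50)·(15) = r^2 - r - 6.
This factors as (r + 2)·(r - 3) = 0.
Eigenvalues: -2, 3.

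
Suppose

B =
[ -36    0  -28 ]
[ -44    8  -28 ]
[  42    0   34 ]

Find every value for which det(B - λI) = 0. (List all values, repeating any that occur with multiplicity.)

-8, 6, 8

Set up det(sI - B) = 0.
Expanding the 3×3 determinant: p(s) = s^3 - 6s^2 - 64s + 384.
Rational-root test: s = 6 gives p(6) = 0.
Factor out (s - 6): p(s) = (s - 6)·(s^2 - 64).
The quadratic factors as (s + 8)·(s - 8).
Eigenvalues: -8, 6, 8.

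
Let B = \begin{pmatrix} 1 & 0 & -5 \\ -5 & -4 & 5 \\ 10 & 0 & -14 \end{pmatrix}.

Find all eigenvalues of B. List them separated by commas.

The characteristic polynomial is p(r) = det(rI - B).
Cofactor expansion gives p(r) = r^3 + 17r^2 + 88r + 144.
Try r = -4: p(-4) = 0, so -4 is a root.
Factor out (r + 4): p(r) = (r + 4)·(r^2 + 13r + 36).
The quadratic factors as (r + 9)·(r + 4).
Eigenvalues: -9, -4, -4.

-9, -4, -4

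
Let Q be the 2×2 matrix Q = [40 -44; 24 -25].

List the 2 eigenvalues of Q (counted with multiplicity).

7, 8

det(Q - tI) = (40 - t)(-25 - t) - (-44)·(24) = t^2 - 15t + 56.
This factors as (t - 7)·(t - 8) = 0.
Eigenvalues: 7, 8.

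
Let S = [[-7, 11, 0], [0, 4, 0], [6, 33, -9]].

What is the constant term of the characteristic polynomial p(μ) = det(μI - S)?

p(0) = det(0·I − S) = det(−S) = (−1)^3·det(S).
det(S) = 252, so p(0) = -252.

-252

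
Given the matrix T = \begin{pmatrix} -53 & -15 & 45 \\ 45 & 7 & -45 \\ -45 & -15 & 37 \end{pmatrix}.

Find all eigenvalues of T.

-8, -8, 7

The characteristic polynomial is p(μ) = det(μI - T).
Cofactor expansion gives p(μ) = μ^3 + 9μ^2 - 48μ - 448.
Try μ = 7: p(7) = 0, so 7 is a root.
Dividing by (μ - 7) leaves μ^2 + 16μ + 64.
The quadratic factor is (μ + 8)^2.
Eigenvalues: -8, -8, 7.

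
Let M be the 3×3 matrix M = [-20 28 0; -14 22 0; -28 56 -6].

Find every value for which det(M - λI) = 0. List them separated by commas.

-6, -6, 8

The characteristic polynomial is p(t) = det(tI - M).
Cofactor expansion gives p(t) = t^3 + 4t^2 - 60t - 288.
Rational-root test: t = 8 gives p(8) = 0.
Factor out (t - 8): p(t) = (t - 8)·(t^2 + 12t + 36).
The quadratic factor is (t + 6)^2.
Eigenvalues: -6, -6, 8.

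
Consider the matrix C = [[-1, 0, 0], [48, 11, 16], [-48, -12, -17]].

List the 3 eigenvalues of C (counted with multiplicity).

-5, -1, -1

Compute the characteristic polynomial p(λ) = det(λI - C).
Expanding along the first row, p(λ) = λ^3 + 7λ^2 + 11λ + 5.
Try λ = -1: p(-1) = 0, so -1 is a root.
Factor out (λ + 1): p(λ) = (λ + 1)·(λ^2 + 6λ + 5).
The quadratic factors as (λ + 5)·(λ + 1).
Eigenvalues: -5, -1, -1.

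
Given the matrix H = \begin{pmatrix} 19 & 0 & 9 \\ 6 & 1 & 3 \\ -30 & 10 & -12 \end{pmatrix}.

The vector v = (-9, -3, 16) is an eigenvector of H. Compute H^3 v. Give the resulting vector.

First find the eigenvalue: Hv = (-27, -9, 48) = 3·(-9, -3, 16), so λ = 3.
Then H^3 v = λ^3·v = 3^3·(-9, -3, 16) = 27·(-9, -3, 16) = (-243, -81, 432).

(-243, -81, 432)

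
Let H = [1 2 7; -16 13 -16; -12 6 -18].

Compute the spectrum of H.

Compute the characteristic polynomial p(λ) = det(λI - H).
Expanding the 3×3 determinant: p(λ) = λ^3 + 4λ^2 - 27λ - 90.
Try λ = -3: p(-3) = 0, so -3 is a root.
Dividing by (λ + 3) leaves λ^2 + λ - 30.
The quadratic factors as (λ + 6)·(λ - 5).
Eigenvalues: -6, -3, 5.

-6, -3, 5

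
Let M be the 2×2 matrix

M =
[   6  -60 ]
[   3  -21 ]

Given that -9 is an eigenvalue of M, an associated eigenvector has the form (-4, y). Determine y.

-1

We need (M + 9I)v = 0.
M + 9I = [[15, -60], [3, -12]].
Row 1: (15)·-4 + (-60)·y = 0
Row 2: (3)·-4 + (-12)·y = 0
Solving gives y = -1.
Check: M·(-4, -1) = (36, 9) = -9·(-4, -1).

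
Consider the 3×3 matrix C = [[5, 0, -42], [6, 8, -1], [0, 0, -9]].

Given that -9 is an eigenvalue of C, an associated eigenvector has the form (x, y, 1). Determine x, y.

3, -1

We need (C + 9I)v = 0.
C + 9I = [[14, 0, -42], [6, 17, -1], [0, 0, 0]].
Row 1: (14)·x + (0)·y + (-42)·1 = 0
Row 2: (6)·x + (17)·y + (-1)·1 = 0
Row 3: (0)·x + (0)·y + (0)·1 = 0
Solving gives x = 3, y = -1.
Check: C·(3, -1, 1) = (-27, 9, -9) = -9·(3, -1, 1).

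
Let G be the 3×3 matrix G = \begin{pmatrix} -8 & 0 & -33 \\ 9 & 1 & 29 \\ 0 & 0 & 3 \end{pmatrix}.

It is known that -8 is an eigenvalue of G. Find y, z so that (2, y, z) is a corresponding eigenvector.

We need (G + 8I)v = 0.
G + 8I = [[0, 0, -33], [9, 9, 29], [0, 0, 11]].
Row 1: (0)·2 + (0)·y + (-33)·z = 0
Row 2: (9)·2 + (9)·y + (29)·z = 0
Row 3: (0)·2 + (0)·y + (11)·z = 0
Solving gives y = -2, z = 0.
Check: G·(2, -2, 0) = (-16, 16, 0) = -8·(2, -2, 0).

-2, 0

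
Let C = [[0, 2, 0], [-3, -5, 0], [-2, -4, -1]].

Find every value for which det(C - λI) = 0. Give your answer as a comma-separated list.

-3, -2, -1

The characteristic polynomial is p(s) = det(sI - C).
Expanding along the first row, p(s) = s^3 + 6s^2 + 11s + 6.
Try s = -2: p(-2) = 0, so -2 is a root.
Dividing by (s + 2) leaves s^2 + 4s + 3.
The quadratic factors as (s + 3)·(s + 1).
Eigenvalues: -3, -2, -1.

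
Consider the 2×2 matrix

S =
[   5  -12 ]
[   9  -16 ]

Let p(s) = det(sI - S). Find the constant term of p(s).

28

p(s) = s^2 + 11s + 28.
The constant term is 28.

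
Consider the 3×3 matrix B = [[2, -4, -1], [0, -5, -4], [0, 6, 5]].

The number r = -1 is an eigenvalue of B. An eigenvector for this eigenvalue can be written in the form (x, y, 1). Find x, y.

-1, -1

We need (B + 1I)v = 0.
B + 1I = [[3, -4, -1], [0, -4, -4], [0, 6, 6]].
Row 1: (3)·x + (-4)·y + (-1)·1 = 0
Row 2: (0)·x + (-4)·y + (-4)·1 = 0
Row 3: (0)·x + (6)·y + (6)·1 = 0
Solving gives x = -1, y = -1.
Check: B·(-1, -1, 1) = (1, 1, -1) = -1·(-1, -1, 1).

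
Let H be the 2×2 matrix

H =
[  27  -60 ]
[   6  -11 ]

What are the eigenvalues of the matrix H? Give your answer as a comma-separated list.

7, 9

det(H - rI) = (27 - r)(-11 - r) - (-60)·(6) = r^2 - 16r + 63.
This factors as (r - 7)·(r - 9) = 0.
Eigenvalues: 7, 9.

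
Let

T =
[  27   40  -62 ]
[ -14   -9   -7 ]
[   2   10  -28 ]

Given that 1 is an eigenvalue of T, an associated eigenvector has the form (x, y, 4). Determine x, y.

We need (T - 1I)v = 0.
T - 1I = [[26, 40, -62], [-14, -10, -7], [2, 10, -29]].
Row 1: (26)·x + (40)·y + (-62)·4 = 0
Row 2: (-14)·x + (-10)·y + (-7)·4 = 0
Row 3: (2)·x + (10)·y + (-29)·4 = 0
Solving gives x = -12, y = 14.
Check: T·(-12, 14, 4) = (-12, 14, 4) = 1·(-12, 14, 4).

-12, 14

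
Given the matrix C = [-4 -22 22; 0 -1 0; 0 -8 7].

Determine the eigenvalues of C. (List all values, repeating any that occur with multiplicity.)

Compute the characteristic polynomial p(lambda) = det(lambda·I - C).
Expanding along the first row, p(lambda) = lambda^3 - 2·lambda^2 - 31·lambda - 28.
Rational-root test: lambda = -1 gives p(-1) = 0.
Dividing by (lambda + 1) leaves lambda^2 - 3·lambda - 28.
The quadratic factors as (lambda + 4)·(lambda - 7).
Eigenvalues: -4, -1, 7.

-4, -1, 7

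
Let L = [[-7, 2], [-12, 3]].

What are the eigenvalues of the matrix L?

-3, -1

det(L - μI) = (-7 - μ)(3 - μ) - (2)·(-12) = μ^2 + 4μ + 3.
This factors as (μ + 3)·(μ + 1) = 0.
Eigenvalues: -3, -1.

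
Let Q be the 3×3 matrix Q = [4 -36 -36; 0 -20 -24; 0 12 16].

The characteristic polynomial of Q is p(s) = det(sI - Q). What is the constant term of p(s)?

128

p(s) = s^3 - 48s + 128.
The constant term is 128.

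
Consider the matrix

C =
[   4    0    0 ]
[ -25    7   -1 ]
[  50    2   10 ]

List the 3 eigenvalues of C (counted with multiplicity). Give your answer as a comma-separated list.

Set up det(μI - C) = 0.
Expanding along the first row, p(μ) = μ^3 - 21μ^2 + 140μ - 288.
Rational-root test: μ = 4 gives p(4) = 0.
Factor out (μ - 4): p(μ) = (μ - 4)·(μ^2 - 17μ + 72).
The quadratic factors as (μ - 8)·(μ - 9).
Eigenvalues: 4, 8, 9.

4, 8, 9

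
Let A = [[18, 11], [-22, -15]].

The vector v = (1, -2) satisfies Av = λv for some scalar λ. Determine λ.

-4

Compute Av: A·(1, -2) = (-4, 8).
Since Av = λv, compare component 1: -4 = λ·1, so λ = -4.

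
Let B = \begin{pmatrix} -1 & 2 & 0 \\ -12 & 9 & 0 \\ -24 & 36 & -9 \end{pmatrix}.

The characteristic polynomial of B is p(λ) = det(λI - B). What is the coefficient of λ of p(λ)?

p(λ) = λ^3 + λ^2 - 57λ + 135.
The coefficient of λ is -57.

-57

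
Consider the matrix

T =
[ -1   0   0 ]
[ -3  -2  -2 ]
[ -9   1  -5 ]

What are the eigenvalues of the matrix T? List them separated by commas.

Set up det(λI - T) = 0.
Cofactor expansion gives p(λ) = λ^3 + 8λ^2 + 19λ + 12.
Rational-root test: λ = -3 gives p(-3) = 0.
Factor out (λ + 3): p(λ) = (λ + 3)·(λ^2 + 5λ + 4).
The quadratic factors as (λ + 4)·(λ + 1).
Eigenvalues: -4, -3, -1.

-4, -3, -1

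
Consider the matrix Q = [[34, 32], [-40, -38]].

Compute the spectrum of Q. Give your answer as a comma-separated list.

det(Q - sI) = (34 - s)(-38 - s) - (32)·(-40) = s^2 + 4s - 12.
This factors as (s + 6)·(s - 2) = 0.
Eigenvalues: -6, 2.

-6, 2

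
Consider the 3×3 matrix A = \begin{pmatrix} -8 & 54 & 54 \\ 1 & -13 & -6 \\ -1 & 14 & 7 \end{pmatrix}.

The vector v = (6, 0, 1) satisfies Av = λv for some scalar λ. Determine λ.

1

Compute Av: A·(6, 0, 1) = (6, 0, 1).
Since Av = λv, compare component 1: 6 = λ·6, so λ = 1.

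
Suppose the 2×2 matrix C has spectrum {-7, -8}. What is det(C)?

det(C) is the product of the eigenvalues: (-7) · (-8) = 56.

56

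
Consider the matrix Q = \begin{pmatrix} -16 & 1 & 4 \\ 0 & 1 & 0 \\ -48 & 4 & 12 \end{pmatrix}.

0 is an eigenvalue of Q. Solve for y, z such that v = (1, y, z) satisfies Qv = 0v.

We need (Q)v = 0.
Q = [[-16, 1, 4], [0, 1, 0], [-48, 4, 12]].
Row 1: (-16)·1 + (1)·y + (4)·z = 0
Row 2: (0)·1 + (1)·y + (0)·z = 0
Row 3: (-48)·1 + (4)·y + (12)·z = 0
Solving gives y = 0, z = 4.
Check: Q·(1, 0, 4) = (0, 0, 0) = 0·(1, 0, 4).

0, 4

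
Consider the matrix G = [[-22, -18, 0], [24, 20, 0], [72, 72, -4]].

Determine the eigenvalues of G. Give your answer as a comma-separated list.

Set up det(λI - G) = 0.
Expanding along the first row, p(λ) = λ^3 + 6λ^2 - 32.
Try λ = 2: p(2) = 0, so 2 is a root.
Factor out (λ - 2): p(λ) = (λ - 2)·(λ^2 + 8λ + 16).
The quadratic factor is (λ + 4)^2.
Eigenvalues: -4, -4, 2.

-4, -4, 2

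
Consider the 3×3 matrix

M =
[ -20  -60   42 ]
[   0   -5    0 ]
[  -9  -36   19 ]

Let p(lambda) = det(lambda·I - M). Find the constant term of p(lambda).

p(lambda) = lambda^3 + 6·lambda^2 + 3·lambda - 10.
The constant term is -10.

-10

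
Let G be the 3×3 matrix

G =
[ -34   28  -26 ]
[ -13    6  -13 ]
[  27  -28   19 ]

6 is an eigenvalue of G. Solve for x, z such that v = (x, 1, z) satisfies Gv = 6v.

2, -2

We need (G - 6I)v = 0.
G - 6I = [[-40, 28, -26], [-13, 0, -13], [27, -28, 13]].
Row 1: (-40)·x + (28)·1 + (-26)·z = 0
Row 2: (-13)·x + (0)·1 + (-13)·z = 0
Row 3: (27)·x + (-28)·1 + (13)·z = 0
Solving gives x = 2, z = -2.
Check: G·(2, 1, -2) = (12, 6, -12) = 6·(2, 1, -2).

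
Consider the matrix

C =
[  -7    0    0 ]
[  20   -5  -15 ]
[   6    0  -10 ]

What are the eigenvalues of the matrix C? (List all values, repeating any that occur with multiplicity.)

Set up det(lambda·I - C) = 0.
Expanding along the first row, p(lambda) = lambda^3 + 22·lambda^2 + 155·lambda + 350.
Try lambda = -5: p(-5) = 0, so -5 is a root.
Dividing by (lambda + 5) leaves lambda^2 + 17·lambda + 70.
The quadratic factors as (lambda + 10)·(lambda + 7).
Eigenvalues: -10, -7, -5.

-10, -7, -5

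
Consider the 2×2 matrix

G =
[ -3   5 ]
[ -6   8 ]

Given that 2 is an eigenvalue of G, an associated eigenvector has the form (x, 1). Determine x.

We need (G - 2I)v = 0.
G - 2I = [[-5, 5], [-6, 6]].
Row 1: (-5)·x + (5)·1 = 0
Row 2: (-6)·x + (6)·1 = 0
Solving gives x = 1.
Check: G·(1, 1) = (2, 2) = 2·(1, 1).

1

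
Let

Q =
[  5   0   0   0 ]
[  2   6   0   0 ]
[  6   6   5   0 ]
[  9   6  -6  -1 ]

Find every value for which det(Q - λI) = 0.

Q is lower triangular, so its eigenvalues are the diagonal entries.
Diagonal: 5, 6, 5, -1.

-1, 5, 5, 6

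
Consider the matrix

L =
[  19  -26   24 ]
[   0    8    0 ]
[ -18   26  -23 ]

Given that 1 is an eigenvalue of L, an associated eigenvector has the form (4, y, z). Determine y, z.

0, -3

We need (L - 1I)v = 0.
L - 1I = [[18, -26, 24], [0, 7, 0], [-18, 26, -24]].
Row 1: (18)·4 + (-26)·y + (24)·z = 0
Row 2: (0)·4 + (7)·y + (0)·z = 0
Row 3: (-18)·4 + (26)·y + (-24)·z = 0
Solving gives y = 0, z = -3.
Check: L·(4, 0, -3) = (4, 0, -3) = 1·(4, 0, -3).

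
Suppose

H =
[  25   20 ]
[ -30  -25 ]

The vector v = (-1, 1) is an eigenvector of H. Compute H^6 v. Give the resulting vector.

(-15625, 15625)

First find the eigenvalue: Hv = (-5, 5) = 5·(-1, 1), so λ = 5.
Then H^6 v = λ^6·v = 5^6·(-1, 1) = 15625·(-1, 1) = (-15625, 15625).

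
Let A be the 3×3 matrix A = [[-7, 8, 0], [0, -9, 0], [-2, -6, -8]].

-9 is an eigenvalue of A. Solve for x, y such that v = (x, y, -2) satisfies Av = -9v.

-4, 1

We need (A + 9I)v = 0.
A + 9I = [[2, 8, 0], [0, 0, 0], [-2, -6, 1]].
Row 1: (2)·x + (8)·y + (0)·-2 = 0
Row 2: (0)·x + (0)·y + (0)·-2 = 0
Row 3: (-2)·x + (-6)·y + (1)·-2 = 0
Solving gives x = -4, y = 1.
Check: A·(-4, 1, -2) = (36, -9, 18) = -9·(-4, 1, -2).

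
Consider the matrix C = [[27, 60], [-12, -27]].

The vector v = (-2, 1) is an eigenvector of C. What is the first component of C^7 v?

4374

First find the eigenvalue: Cv = (6, -3) = -3·(-2, 1), so λ = -3.
Then C^7 v = λ^7·v = (-3)^7·(-2, 1) = -2187·(-2, 1) = (4374, -2187).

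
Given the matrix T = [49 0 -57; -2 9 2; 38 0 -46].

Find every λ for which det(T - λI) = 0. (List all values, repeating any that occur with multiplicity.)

Compute the characteristic polynomial p(λ) = det(λI - T).
Expanding the 3×3 determinant: p(λ) = λ^3 - 12λ^2 - 61λ + 792.
Rational-root test: λ = 11 gives p(11) = 0.
Factor out (λ - 11): p(λ) = (λ - 11)·(λ^2 - λ - 72).
The quadratic factors as (λ + 8)·(λ - 9).
Eigenvalues: -8, 9, 11.

-8, 9, 11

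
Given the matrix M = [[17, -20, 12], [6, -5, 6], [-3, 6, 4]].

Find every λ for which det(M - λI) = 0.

Compute the characteristic polynomial p(t) = det(tI - M).
Expanding the 3×3 determinant: p(t) = t^3 - 16t^2 + 83t - 140.
Since p(5) = 0, t = 5 is a root.
Factor out (t - 5): p(t) = (t - 5)·(t^2 - 11t + 28).
The quadratic factors as (t - 4)·(t - 7).
Eigenvalues: 4, 5, 7.

4, 5, 7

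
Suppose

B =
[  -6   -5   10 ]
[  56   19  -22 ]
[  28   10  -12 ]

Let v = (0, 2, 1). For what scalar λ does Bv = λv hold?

Compute Bv: B·(0, 2, 1) = (0, 16, 8).
Since Bv = λv, compare component 2: 16 = λ·2, so λ = 8.

8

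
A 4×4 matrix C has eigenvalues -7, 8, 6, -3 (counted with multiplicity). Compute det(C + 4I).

If C has eigenvalues -7, 8, 6, -3, then C + 4I has eigenvalues -3, 12, 10, 1.
det(C + 4I) = (-3) · (12) · (10) · (1) = -360.

-360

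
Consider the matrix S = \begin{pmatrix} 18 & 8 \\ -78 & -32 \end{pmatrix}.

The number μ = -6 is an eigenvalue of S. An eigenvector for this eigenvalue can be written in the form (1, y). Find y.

We need (S + 6I)v = 0.
S + 6I = [[24, 8], [-78, -26]].
Row 1: (24)·1 + (8)·y = 0
Row 2: (-78)·1 + (-26)·y = 0
Solving gives y = -3.
Check: S·(1, -3) = (-6, 18) = -6·(1, -3).

-3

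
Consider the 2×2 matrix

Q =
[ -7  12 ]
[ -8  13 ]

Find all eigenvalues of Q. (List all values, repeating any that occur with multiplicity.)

1, 5

det(Q - lambda·I) = (-7 - lambda)(13 - lambda) - (12)·(-8) = lambda^2 - 6·lambda + 5.
This factors as (lambda - 1)·(lambda - 5) = 0.
Eigenvalues: 1, 5.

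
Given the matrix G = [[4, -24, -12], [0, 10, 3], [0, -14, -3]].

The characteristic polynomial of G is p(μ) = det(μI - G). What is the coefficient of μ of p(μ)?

40

p(μ) = μ^3 - 11μ^2 + 40μ - 48.
The coefficient of μ is 40.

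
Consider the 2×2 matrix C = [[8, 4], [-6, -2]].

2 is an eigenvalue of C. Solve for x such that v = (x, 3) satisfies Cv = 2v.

-2

We need (C - 2I)v = 0.
C - 2I = [[6, 4], [-6, -4]].
Row 1: (6)·x + (4)·3 = 0
Row 2: (-6)·x + (-4)·3 = 0
Solving gives x = -2.
Check: C·(-2, 3) = (-4, 6) = 2·(-2, 3).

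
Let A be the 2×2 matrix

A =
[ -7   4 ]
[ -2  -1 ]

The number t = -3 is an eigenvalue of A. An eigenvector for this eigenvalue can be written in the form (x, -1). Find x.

-1

We need (A + 3I)v = 0.
A + 3I = [[-4, 4], [-2, 2]].
Row 1: (-4)·x + (4)·-1 = 0
Row 2: (-2)·x + (2)·-1 = 0
Solving gives x = -1.
Check: A·(-1, -1) = (3, 3) = -3·(-1, -1).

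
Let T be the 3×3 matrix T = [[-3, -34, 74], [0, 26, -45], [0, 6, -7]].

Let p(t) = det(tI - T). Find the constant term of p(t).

p(t) = t^3 - 16t^2 + 31t + 264.
The constant term is 264.

264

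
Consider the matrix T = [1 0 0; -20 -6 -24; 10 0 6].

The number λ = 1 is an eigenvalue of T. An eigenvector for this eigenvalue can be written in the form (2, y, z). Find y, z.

8, -4

We need (T - 1I)v = 0.
T - 1I = [[0, 0, 0], [-20, -7, -24], [10, 0, 5]].
Row 1: (0)·2 + (0)·y + (0)·z = 0
Row 2: (-20)·2 + (-7)·y + (-24)·z = 0
Row 3: (10)·2 + (0)·y + (5)·z = 0
Solving gives y = 8, z = -4.
Check: T·(2, 8, -4) = (2, 8, -4) = 1·(2, 8, -4).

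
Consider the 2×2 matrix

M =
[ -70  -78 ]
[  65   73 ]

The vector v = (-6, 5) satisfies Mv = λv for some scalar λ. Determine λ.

-5

Compute Mv: M·(-6, 5) = (30, -25).
Since Mv = λv, compare component 1: 30 = λ·-6, so λ = -5.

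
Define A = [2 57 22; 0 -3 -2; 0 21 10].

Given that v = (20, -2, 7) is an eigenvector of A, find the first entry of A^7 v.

First find the eigenvalue: Av = (80, -8, 28) = 4·(20, -2, 7), so λ = 4.
Then A^7 v = λ^7·v = 4^7·(20, -2, 7) = 16384·(20, -2, 7) = (327680, -32768, 114688).

327680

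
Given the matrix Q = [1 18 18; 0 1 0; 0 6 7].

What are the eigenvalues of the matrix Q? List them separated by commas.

1, 1, 7

Set up det(tI - Q) = 0.
Expanding along the first row, p(t) = t^3 - 9t^2 + 15t - 7.
Rational-root test: t = 1 gives p(1) = 0.
Dividing by (t - 1) leaves t^2 - 8t + 7.
The quadratic factors as (t - 1)·(t - 7).
Eigenvalues: 1, 1, 7.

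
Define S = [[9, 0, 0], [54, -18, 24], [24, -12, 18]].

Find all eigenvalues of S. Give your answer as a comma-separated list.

The characteristic polynomial is p(λ) = det(λI - S).
Expanding along the first row, p(λ) = λ^3 - 9λ^2 - 36λ + 324.
Since p(6) = 0, λ = 6 is a root.
Dividing by (λ - 6) leaves λ^2 - 3λ - 54.
The quadratic factors as (λ + 6)·(λ - 9).
Eigenvalues: -6, 6, 9.

-6, 6, 9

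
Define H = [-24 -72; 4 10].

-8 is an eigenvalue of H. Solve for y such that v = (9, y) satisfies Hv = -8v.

We need (H + 8I)v = 0.
H + 8I = [[-16, -72], [4, 18]].
Row 1: (-16)·9 + (-72)·y = 0
Row 2: (4)·9 + (18)·y = 0
Solving gives y = -2.
Check: H·(9, -2) = (-72, 16) = -8·(9, -2).

-2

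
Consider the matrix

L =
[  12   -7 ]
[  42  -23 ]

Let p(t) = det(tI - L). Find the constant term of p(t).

p(t) = t^2 + 11t + 18.
The constant term is 18.

18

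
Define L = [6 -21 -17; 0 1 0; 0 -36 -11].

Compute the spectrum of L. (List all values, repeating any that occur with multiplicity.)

-11, 1, 6

Compute the characteristic polynomial p(λ) = det(λI - L).
Expanding the 3×3 determinant: p(λ) = λ^3 + 4λ^2 - 71λ + 66.
Since p(1) = 0, λ = 1 is a root.
Factor out (λ - 1): p(λ) = (λ - 1)·(λ^2 + 5λ - 66).
The quadratic factors as (λ + 11)·(λ - 6).
Eigenvalues: -11, 1, 6.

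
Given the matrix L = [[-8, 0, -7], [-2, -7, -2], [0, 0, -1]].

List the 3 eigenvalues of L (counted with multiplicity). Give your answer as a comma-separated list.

-8, -7, -1

The characteristic polynomial is p(λ) = det(λI - L).
Cofactor expansion gives p(λ) = λ^3 + 16λ^2 + 71λ + 56.
Rational-root test: λ = -1 gives p(-1) = 0.
Dividing by (λ + 1) leaves λ^2 + 15λ + 56.
The quadratic factors as (λ + 8)·(λ + 7).
Eigenvalues: -8, -7, -1.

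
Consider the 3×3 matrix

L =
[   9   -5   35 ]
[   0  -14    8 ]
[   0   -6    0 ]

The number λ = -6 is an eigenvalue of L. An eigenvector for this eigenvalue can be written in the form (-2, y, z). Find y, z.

1, 1

We need (L + 6I)v = 0.
L + 6I = [[15, -5, 35], [0, -8, 8], [0, -6, 6]].
Row 1: (15)·-2 + (-5)·y + (35)·z = 0
Row 2: (0)·-2 + (-8)·y + (8)·z = 0
Row 3: (0)·-2 + (-6)·y + (6)·z = 0
Solving gives y = 1, z = 1.
Check: L·(-2, 1, 1) = (12, -6, -6) = -6·(-2, 1, 1).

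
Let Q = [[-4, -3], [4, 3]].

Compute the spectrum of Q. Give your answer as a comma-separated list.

-1, 0

det(Q - μI) = (-4 - μ)(3 - μ) - (-3)·(4) = μ^2 + μ.
This factors as (μ + 1)·μ = 0.
Eigenvalues: -1, 0.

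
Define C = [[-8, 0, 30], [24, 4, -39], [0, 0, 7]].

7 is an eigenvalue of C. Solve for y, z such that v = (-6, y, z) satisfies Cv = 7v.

-9, -3

We need (C - 7I)v = 0.
C - 7I = [[-15, 0, 30], [24, -3, -39], [0, 0, 0]].
Row 1: (-15)·-6 + (0)·y + (30)·z = 0
Row 2: (24)·-6 + (-3)·y + (-39)·z = 0
Row 3: (0)·-6 + (0)·y + (0)·z = 0
Solving gives y = -9, z = -3.
Check: C·(-6, -9, -3) = (-42, -63, -21) = 7·(-6, -9, -3).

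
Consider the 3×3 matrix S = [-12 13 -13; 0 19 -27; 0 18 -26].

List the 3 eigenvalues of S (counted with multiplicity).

-12, -8, 1

Compute the characteristic polynomial p(lambda) = det(lambda·I - S).
Expanding along the first row, p(lambda) = lambda^3 + 19·lambda^2 + 76·lambda - 96.
Since p(-8) = 0, lambda = -8 is a root.
Dividing by (lambda + 8) leaves lambda^2 + 11·lambda - 12.
The quadratic factors as (lambda + 12)·(lambda - 1).
Eigenvalues: -12, -8, 1.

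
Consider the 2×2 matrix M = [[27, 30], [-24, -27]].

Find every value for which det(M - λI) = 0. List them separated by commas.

-3, 3

det(M - λI) = (27 - λ)(-27 - λ) - (30)·(-24) = λ^2 - 9.
This factors as (λ + 3)·(λ - 3) = 0.
Eigenvalues: -3, 3.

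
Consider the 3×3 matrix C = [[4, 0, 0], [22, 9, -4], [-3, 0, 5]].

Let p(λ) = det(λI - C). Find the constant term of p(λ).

-180

p(λ) = λ^3 - 18λ^2 + 101λ - 180.
The constant term is -180.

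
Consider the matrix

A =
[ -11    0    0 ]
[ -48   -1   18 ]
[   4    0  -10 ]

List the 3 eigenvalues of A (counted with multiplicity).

Set up det(λI - A) = 0.
Expanding along the first row, p(λ) = λ^3 + 22λ^2 + 131λ + 110.
Try λ = -1: p(-1) = 0, so -1 is a root.
Dividing by (λ + 1) leaves λ^2 + 21λ + 110.
The quadratic factors as (λ + 11)·(λ + 10).
Eigenvalues: -11, -10, -1.

-11, -10, -1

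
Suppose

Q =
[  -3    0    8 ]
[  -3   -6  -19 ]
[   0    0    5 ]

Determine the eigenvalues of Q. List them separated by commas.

-6, -3, 5

Set up det(rI - Q) = 0.
Expanding the 3×3 determinant: p(r) = r^3 + 4r^2 - 27r - 90.
Since p(-6) = 0, r = -6 is a root.
Factor out (r + 6): p(r) = (r + 6)·(r^2 - 2r - 15).
The quadratic factors as (r + 3)·(r - 5).
Eigenvalues: -6, -3, 5.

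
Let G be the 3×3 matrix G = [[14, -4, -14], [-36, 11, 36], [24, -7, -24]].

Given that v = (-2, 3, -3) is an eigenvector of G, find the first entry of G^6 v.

First find the eigenvalue: Gv = (2, -3, 3) = -1·(-2, 3, -3), so λ = -1.
Then G^6 v = λ^6·v = (-1)^6·(-2, 3, -3) = 1·(-2, 3, -3) = (-2, 3, -3).

-2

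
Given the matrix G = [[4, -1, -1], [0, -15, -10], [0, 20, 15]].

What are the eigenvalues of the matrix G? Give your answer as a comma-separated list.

The characteristic polynomial is p(λ) = det(λI - G).
Expanding the 3×3 determinant: p(λ) = λ^3 - 4λ^2 - 25λ + 100.
Try λ = 4: p(4) = 0, so 4 is a root.
Factor out (λ - 4): p(λ) = (λ - 4)·(λ^2 - 25).
The quadratic factors as (λ + 5)·(λ - 5).
Eigenvalues: -5, 4, 5.

-5, 4, 5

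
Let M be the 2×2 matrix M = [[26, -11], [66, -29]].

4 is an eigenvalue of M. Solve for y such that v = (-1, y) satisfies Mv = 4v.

We need (M - 4I)v = 0.
M - 4I = [[22, -11], [66, -33]].
Row 1: (22)·-1 + (-11)·y = 0
Row 2: (66)·-1 + (-33)·y = 0
Solving gives y = -2.
Check: M·(-1, -2) = (-4, -8) = 4·(-1, -2).

-2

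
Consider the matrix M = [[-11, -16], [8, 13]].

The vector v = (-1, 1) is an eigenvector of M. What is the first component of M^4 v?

First find the eigenvalue: Mv = (-5, 5) = 5·(-1, 1), so λ = 5.
Then M^4 v = λ^4·v = 5^4·(-1, 1) = 625·(-1, 1) = (-625, 625).

-625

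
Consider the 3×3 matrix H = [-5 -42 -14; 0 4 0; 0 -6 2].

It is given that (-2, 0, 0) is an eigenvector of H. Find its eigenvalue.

-5

Compute Hv: H·(-2, 0, 0) = (10, 0, 0).
Since Hv = λv, compare component 1: 10 = λ·-2, so λ = -5.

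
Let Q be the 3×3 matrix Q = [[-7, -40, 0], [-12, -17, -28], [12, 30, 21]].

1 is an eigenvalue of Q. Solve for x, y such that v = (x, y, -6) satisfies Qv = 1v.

20, -4

We need (Q - 1I)v = 0.
Q - 1I = [[-8, -40, 0], [-12, -18, -28], [12, 30, 20]].
Row 1: (-8)·x + (-40)·y + (0)·-6 = 0
Row 2: (-12)·x + (-18)·y + (-28)·-6 = 0
Row 3: (12)·x + (30)·y + (20)·-6 = 0
Solving gives x = 20, y = -4.
Check: Q·(20, -4, -6) = (20, -4, -6) = 1·(20, -4, -6).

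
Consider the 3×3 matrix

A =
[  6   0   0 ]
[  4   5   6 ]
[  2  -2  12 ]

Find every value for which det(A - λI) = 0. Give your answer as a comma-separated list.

Set up det(λI - A) = 0.
Cofactor expansion gives p(λ) = λ^3 - 23λ^2 + 174λ - 432.
Since p(6) = 0, λ = 6 is a root.
Factor out (λ - 6): p(λ) = (λ - 6)·(λ^2 - 17λ + 72).
The quadratic factors as (λ - 8)·(λ - 9).
Eigenvalues: 6, 8, 9.

6, 8, 9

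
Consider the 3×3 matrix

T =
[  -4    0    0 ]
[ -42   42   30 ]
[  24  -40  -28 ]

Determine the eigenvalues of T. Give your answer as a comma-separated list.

-4, 2, 12

The characteristic polynomial is p(s) = det(sI - T).
Cofactor expansion gives p(s) = s^3 - 10s^2 - 32s + 96.
Rational-root test: s = 2 gives p(2) = 0.
Dividing by (s - 2) leaves s^2 - 8s - 48.
The quadratic factors as (s + 4)·(s - 12).
Eigenvalues: -4, 2, 12.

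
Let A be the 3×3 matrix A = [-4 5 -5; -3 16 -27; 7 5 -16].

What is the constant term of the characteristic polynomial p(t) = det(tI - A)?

p(0) = det(0·I − A) = det(−A) = (−1)^3·det(A).
det(A) = -66, so p(0) = 66.

66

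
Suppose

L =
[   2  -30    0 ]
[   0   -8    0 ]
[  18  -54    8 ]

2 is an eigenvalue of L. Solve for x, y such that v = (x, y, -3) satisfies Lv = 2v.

1, 0

We need (L - 2I)v = 0.
L - 2I = [[0, -30, 0], [0, -10, 0], [18, -54, 6]].
Row 1: (0)·x + (-30)·y + (0)·-3 = 0
Row 2: (0)·x + (-10)·y + (0)·-3 = 0
Row 3: (18)·x + (-54)·y + (6)·-3 = 0
Solving gives x = 1, y = 0.
Check: L·(1, 0, -3) = (2, 0, -6) = 2·(1, 0, -3).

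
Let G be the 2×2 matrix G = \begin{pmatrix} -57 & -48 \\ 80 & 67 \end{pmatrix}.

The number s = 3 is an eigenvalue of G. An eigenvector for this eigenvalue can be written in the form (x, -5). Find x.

We need (G - 3I)v = 0.
G - 3I = [[-60, -48], [80, 64]].
Row 1: (-60)·x + (-48)·-5 = 0
Row 2: (80)·x + (64)·-5 = 0
Solving gives x = 4.
Check: G·(4, -5) = (12, -15) = 3·(4, -5).

4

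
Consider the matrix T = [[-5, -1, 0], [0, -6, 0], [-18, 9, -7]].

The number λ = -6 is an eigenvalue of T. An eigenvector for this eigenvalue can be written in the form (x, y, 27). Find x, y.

We need (T + 6I)v = 0.
T + 6I = [[1, -1, 0], [0, 0, 0], [-18, 9, -1]].
Row 1: (1)·x + (-1)·y + (0)·27 = 0
Row 2: (0)·x + (0)·y + (0)·27 = 0
Row 3: (-18)·x + (9)·y + (-1)·27 = 0
Solving gives x = -3, y = -3.
Check: T·(-3, -3, 27) = (18, 18, -162) = -6·(-3, -3, 27).

-3, -3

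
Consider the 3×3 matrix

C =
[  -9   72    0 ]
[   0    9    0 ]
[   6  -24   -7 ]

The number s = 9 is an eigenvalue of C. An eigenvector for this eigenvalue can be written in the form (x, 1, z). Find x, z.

We need (C - 9I)v = 0.
C - 9I = [[-18, 72, 0], [0, 0, 0], [6, -24, -16]].
Row 1: (-18)·x + (72)·1 + (0)·z = 0
Row 2: (0)·x + (0)·1 + (0)·z = 0
Row 3: (6)·x + (-24)·1 + (-16)·z = 0
Solving gives x = 4, z = 0.
Check: C·(4, 1, 0) = (36, 9, 0) = 9·(4, 1, 0).

4, 0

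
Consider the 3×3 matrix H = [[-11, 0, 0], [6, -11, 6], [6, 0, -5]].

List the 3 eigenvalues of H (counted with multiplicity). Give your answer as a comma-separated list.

The characteristic polynomial is p(lambda) = det(lambda·I - H).
Cofactor expansion gives p(lambda) = lambda^3 + 27·lambda^2 + 231·lambda + 605.
Try lambda = -5: p(-5) = 0, so -5 is a root.
Factor out (lambda + 5): p(lambda) = (lambda + 5)·(lambda^2 + 22·lambda + 121).
The quadratic factor is (lambda + 11)^2.
Eigenvalues: -11, -11, -5.

-11, -11, -5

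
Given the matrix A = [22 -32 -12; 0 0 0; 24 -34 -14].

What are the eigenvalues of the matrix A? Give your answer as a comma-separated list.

The characteristic polynomial is p(μ) = det(μI - A).
Expanding the 3×3 determinant: p(μ) = μ^3 - 8μ^2 - 20μ.
Rational-root test: μ = 0 gives p(0) = 0.
Factor out μ: p(μ) = μ·(μ^2 - 8μ - 20).
The quadratic factors as (μ + 2)·(μ - 10).
Eigenvalues: -2, 0, 10.

-2, 0, 10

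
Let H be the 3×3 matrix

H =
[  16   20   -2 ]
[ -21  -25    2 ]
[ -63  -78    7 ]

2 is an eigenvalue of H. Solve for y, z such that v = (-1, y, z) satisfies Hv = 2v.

1, 3

We need (H - 2I)v = 0.
H - 2I = [[14, 20, -2], [-21, -27, 2], [-63, -78, 5]].
Row 1: (14)·-1 + (20)·y + (-2)·z = 0
Row 2: (-21)·-1 + (-27)·y + (2)·z = 0
Row 3: (-63)·-1 + (-78)·y + (5)·z = 0
Solving gives y = 1, z = 3.
Check: H·(-1, 1, 3) = (-2, 2, 6) = 2·(-1, 1, 3).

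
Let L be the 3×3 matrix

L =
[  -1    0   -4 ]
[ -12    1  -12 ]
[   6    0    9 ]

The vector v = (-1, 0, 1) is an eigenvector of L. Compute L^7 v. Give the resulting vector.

First find the eigenvalue: Lv = (-3, 0, 3) = 3·(-1, 0, 1), so λ = 3.
Then L^7 v = λ^7·v = 3^7·(-1, 0, 1) = 2187·(-1, 0, 1) = (-2187, 0, 2187).

(-2187, 0, 2187)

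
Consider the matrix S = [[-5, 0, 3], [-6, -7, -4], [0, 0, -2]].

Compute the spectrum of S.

-7, -5, -2

Set up det(tI - S) = 0.
Cofactor expansion gives p(t) = t^3 + 14t^2 + 59t + 70.
Try t = -7: p(-7) = 0, so -7 is a root.
Factor out (t + 7): p(t) = (t + 7)·(t^2 + 7t + 10).
The quadratic factors as (t + 5)·(t + 2).
Eigenvalues: -7, -5, -2.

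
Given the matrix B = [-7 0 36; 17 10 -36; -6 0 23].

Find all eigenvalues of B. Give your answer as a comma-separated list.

The characteristic polynomial is p(t) = det(tI - B).
Expanding the 3×3 determinant: p(t) = t^3 - 26t^2 + 215t - 550.
Try t = 5: p(5) = 0, so 5 is a root.
Dividing by (t - 5) leaves t^2 - 21t + 110.
The quadratic factors as (t - 10)·(t - 11).
Eigenvalues: 5, 10, 11.

5, 10, 11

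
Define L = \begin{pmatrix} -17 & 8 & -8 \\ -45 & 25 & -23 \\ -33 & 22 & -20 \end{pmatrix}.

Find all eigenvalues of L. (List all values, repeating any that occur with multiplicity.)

Set up det(λI - L) = 0.
Expanding along the first row, p(λ) = λ^3 + 12λ^2 + 17λ - 90.
Rational-root test: λ = 2 gives p(2) = 0.
Dividing by (λ - 2) leaves λ^2 + 14λ + 45.
The quadratic factors as (λ + 9)·(λ + 5).
Eigenvalues: -9, -5, 2.

-9, -5, 2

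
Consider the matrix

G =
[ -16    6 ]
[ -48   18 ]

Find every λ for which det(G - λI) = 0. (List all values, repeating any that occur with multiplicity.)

0, 2

det(G - λI) = (-16 - λ)(18 - λ) - (6)·(-48) = λ^2 - 2λ.
This factors as λ·(λ - 2) = 0.
Eigenvalues: 0, 2.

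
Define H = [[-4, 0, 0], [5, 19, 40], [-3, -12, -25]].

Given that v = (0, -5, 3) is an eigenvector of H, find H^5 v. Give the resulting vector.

First find the eigenvalue: Hv = (0, 25, -15) = -5·(0, -5, 3), so λ = -5.
Then H^5 v = λ^5·v = (-5)^5·(0, -5, 3) = -3125·(0, -5, 3) = (0, 15625, -9375).

(0, 15625, -9375)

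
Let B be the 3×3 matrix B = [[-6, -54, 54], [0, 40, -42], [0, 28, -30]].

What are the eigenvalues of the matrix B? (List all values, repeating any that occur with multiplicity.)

Compute the characteristic polynomial p(μ) = det(μI - B).
Cofactor expansion gives p(μ) = μ^3 - 4μ^2 - 84μ - 144.
Try μ = -2: p(-2) = 0, so -2 is a root.
Factor out (μ + 2): p(μ) = (μ + 2)·(μ^2 - 6μ - 72).
The quadratic factors as (μ + 6)·(μ - 12).
Eigenvalues: -6, -2, 12.

-6, -2, 12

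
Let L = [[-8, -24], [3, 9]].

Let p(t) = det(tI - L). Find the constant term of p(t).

p(t) = t^2 - t.
The constant term is 0.

0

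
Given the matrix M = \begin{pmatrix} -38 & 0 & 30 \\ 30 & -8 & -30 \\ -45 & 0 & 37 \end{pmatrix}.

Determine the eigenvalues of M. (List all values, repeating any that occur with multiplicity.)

-8, -8, 7

Set up det(sI - M) = 0.
Expanding the 3×3 determinant: p(s) = s^3 + 9s^2 - 48s - 448.
Rational-root test: s = 7 gives p(7) = 0.
Factor out (s - 7): p(s) = (s - 7)·(s^2 + 16s + 64).
The quadratic factor is (s + 8)^2.
Eigenvalues: -8, -8, 7.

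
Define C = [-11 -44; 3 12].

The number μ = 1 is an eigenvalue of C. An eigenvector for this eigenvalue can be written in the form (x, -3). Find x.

We need (C - 1I)v = 0.
C - 1I = [[-12, -44], [3, 11]].
Row 1: (-12)·x + (-44)·-3 = 0
Row 2: (3)·x + (11)·-3 = 0
Solving gives x = 11.
Check: C·(11, -3) = (11, -3) = 1·(11, -3).

11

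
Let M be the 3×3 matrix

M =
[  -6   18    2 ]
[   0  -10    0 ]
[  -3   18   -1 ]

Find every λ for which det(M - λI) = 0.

The characteristic polynomial is p(r) = det(rI - M).
Expanding along the first row, p(r) = r^3 + 17r^2 + 82r + 120.
Since p(-3) = 0, r = -3 is a root.
Dividing by (r + 3) leaves r^2 + 14r + 40.
The quadratic factors as (r + 10)·(r + 4).
Eigenvalues: -10, -4, -3.

-10, -4, -3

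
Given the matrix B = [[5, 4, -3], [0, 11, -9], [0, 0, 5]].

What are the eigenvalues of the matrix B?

B is upper triangular, so its eigenvalues are the diagonal entries.
Diagonal: 5, 11, 5.

5, 5, 11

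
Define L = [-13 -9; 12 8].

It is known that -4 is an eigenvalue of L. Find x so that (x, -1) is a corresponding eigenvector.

We need (L + 4I)v = 0.
L + 4I = [[-9, -9], [12, 12]].
Row 1: (-9)·x + (-9)·-1 = 0
Row 2: (12)·x + (12)·-1 = 0
Solving gives x = 1.
Check: L·(1, -1) = (-4, 4) = -4·(1, -1).

1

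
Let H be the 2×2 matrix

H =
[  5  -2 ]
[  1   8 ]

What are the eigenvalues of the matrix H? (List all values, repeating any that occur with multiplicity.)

det(H - rI) = (5 - r)(8 - r) - (-2)·(1) = r^2 - 13r + 42.
This factors as (r - 6)·(r - 7) = 0.
Eigenvalues: 6, 7.

6, 7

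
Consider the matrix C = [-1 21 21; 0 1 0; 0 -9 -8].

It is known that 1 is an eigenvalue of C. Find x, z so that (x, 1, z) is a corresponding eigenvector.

We need (C - 1I)v = 0.
C - 1I = [[-2, 21, 21], [0, 0, 0], [0, -9, -9]].
Row 1: (-2)·x + (21)·1 + (21)·z = 0
Row 2: (0)·x + (0)·1 + (0)·z = 0
Row 3: (0)·x + (-9)·1 + (-9)·z = 0
Solving gives x = 0, z = -1.
Check: C·(0, 1, -1) = (0, 1, -1) = 1·(0, 1, -1).

0, -1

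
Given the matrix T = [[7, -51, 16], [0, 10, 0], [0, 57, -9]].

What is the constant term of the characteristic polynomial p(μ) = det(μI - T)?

630

p(0) = det(0·I − T) = det(−T) = (−1)^3·det(T).
det(T) = -630, so p(0) = 630.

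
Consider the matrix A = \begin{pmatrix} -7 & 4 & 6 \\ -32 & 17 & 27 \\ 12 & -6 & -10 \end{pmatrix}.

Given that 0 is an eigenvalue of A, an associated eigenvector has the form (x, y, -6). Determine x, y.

-4, 2

We need (A)v = 0.
A = [[-7, 4, 6], [-32, 17, 27], [12, -6, -10]].
Row 1: (-7)·x + (4)·y + (6)·-6 = 0
Row 2: (-32)·x + (17)·y + (27)·-6 = 0
Row 3: (12)·x + (-6)·y + (-10)·-6 = 0
Solving gives x = -4, y = 2.
Check: A·(-4, 2, -6) = (0, 0, 0) = 0·(-4, 2, -6).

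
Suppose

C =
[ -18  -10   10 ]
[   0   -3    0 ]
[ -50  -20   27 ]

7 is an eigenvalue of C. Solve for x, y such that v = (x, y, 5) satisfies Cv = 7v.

We need (C - 7I)v = 0.
C - 7I = [[-25, -10, 10], [0, -10, 0], [-50, -20, 20]].
Row 1: (-25)·x + (-10)·y + (10)·5 = 0
Row 2: (0)·x + (-10)·y + (0)·5 = 0
Row 3: (-50)·x + (-20)·y + (20)·5 = 0
Solving gives x = 2, y = 0.
Check: C·(2, 0, 5) = (14, 0, 35) = 7·(2, 0, 5).

2, 0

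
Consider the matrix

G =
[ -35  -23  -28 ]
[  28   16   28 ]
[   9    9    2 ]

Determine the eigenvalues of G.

-12, -7, 2

Set up det(λI - G) = 0.
Expanding along the first row, p(λ) = λ^3 + 17λ^2 + 46λ - 168.
Since p(-12) = 0, λ = -12 is a root.
Factor out (λ + 12): p(λ) = (λ + 12)·(λ^2 + 5λ - 14).
The quadratic factors as (λ + 7)·(λ - 2).
Eigenvalues: -12, -7, 2.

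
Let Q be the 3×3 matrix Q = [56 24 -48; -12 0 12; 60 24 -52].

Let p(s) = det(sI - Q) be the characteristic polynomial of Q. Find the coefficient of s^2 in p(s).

-4

The coefficient of s^2 of det(sI - Q) is −trace(Q).
trace(Q) = (56) + (0) + (-52) = 4, so the coefficient is -4.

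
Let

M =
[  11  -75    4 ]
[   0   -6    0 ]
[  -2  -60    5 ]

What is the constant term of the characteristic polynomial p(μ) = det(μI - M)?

378

p(0) = det(0·I − M) = det(−M) = (−1)^3·det(M).
det(M) = -378, so p(0) = 378.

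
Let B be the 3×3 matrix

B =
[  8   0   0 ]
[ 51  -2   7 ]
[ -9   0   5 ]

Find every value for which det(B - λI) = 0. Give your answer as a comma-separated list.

Compute the characteristic polynomial p(lambda) = det(lambda·I - B).
Cofactor expansion gives p(lambda) = lambda^3 - 11·lambda^2 + 14·lambda + 80.
Rational-root test: lambda = -2 gives p(-2) = 0.
Dividing by (lambda + 2) leaves lambda^2 - 13·lambda + 40.
The quadratic factors as (lambda - 5)·(lambda - 8).
Eigenvalues: -2, 5, 8.

-2, 5, 8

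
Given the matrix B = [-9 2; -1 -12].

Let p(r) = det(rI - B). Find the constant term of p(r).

110

p(r) = r^2 + 21r + 110.
The constant term is 110.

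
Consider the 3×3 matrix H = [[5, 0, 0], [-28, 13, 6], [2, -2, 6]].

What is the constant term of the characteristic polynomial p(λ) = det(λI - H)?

-450

p(0) = det(0·I − H) = det(−H) = (−1)^3·det(H).
det(H) = 450, so p(0) = -450.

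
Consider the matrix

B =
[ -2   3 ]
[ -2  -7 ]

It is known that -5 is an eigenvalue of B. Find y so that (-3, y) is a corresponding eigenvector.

We need (B + 5I)v = 0.
B + 5I = [[3, 3], [-2, -2]].
Row 1: (3)·-3 + (3)·y = 0
Row 2: (-2)·-3 + (-2)·y = 0
Solving gives y = 3.
Check: B·(-3, 3) = (15, -15) = -5·(-3, 3).

3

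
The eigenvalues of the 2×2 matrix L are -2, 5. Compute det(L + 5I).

30

If L has eigenvalues -2, 5, then L + 5I has eigenvalues 3, 10.
det(L + 5I) = (3) · (10) = 30.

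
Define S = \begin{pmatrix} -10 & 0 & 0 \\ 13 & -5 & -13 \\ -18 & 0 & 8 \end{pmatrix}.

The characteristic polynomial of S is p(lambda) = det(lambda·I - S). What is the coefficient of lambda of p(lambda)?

-70

p(lambda) = lambda^3 + 7·lambda^2 - 70·lambda - 400.
The coefficient of lambda is -70.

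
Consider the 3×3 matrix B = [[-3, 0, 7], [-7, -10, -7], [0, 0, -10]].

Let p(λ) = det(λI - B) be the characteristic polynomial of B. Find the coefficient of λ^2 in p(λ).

23

The coefficient of λ^2 of det(λI - B) is −trace(B).
trace(B) = (-3) + (-10) + (-10) = -23, so the coefficient is 23.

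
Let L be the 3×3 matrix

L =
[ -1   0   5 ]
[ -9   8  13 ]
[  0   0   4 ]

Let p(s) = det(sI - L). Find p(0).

p(0) = det(0·I − L) = det(−L) = (−1)^3·det(L).
det(L) = -32, so p(0) = 32.

32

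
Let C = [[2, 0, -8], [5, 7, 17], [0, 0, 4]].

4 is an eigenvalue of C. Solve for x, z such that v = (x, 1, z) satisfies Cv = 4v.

We need (C - 4I)v = 0.
C - 4I = [[-2, 0, -8], [5, 3, 17], [0, 0, 0]].
Row 1: (-2)·x + (0)·1 + (-8)·z = 0
Row 2: (5)·x + (3)·1 + (17)·z = 0
Row 3: (0)·x + (0)·1 + (0)·z = 0
Solving gives x = -4, z = 1.
Check: C·(-4, 1, 1) = (-16, 4, 4) = 4·(-4, 1, 1).

-4, 1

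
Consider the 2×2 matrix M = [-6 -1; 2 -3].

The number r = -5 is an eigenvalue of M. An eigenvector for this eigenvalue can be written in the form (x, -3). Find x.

3

We need (M + 5I)v = 0.
M + 5I = [[-1, -1], [2, 2]].
Row 1: (-1)·x + (-1)·-3 = 0
Row 2: (2)·x + (2)·-3 = 0
Solving gives x = 3.
Check: M·(3, -3) = (-15, 15) = -5·(3, -3).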